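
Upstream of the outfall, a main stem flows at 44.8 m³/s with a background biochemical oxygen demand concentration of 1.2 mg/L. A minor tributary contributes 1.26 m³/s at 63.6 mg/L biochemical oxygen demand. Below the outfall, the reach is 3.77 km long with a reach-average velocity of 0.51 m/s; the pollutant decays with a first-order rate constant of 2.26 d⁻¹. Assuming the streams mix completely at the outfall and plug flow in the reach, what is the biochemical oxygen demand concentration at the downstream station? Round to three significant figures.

Mass balance: C = (44.80·1.200 + 1.260·63.60) / 46.06 = 133.9/46.06 = 2.907 mg/L.
Travel time t = 3.77·1000 / 0.51 = 7392 s = 2.053 h.
Applying C = C₀e^(−kt): 2.907 × 0.8242 = 2.396 mg/L.

2.40 mg/L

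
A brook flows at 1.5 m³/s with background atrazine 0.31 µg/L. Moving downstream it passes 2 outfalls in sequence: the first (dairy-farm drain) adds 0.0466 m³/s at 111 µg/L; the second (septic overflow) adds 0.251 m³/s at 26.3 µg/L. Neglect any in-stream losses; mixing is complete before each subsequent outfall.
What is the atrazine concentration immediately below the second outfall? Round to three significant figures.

6.81 µg/L

Outfall 1: combined Q = 1.547 m³/s; C = (1.500·0.3100 + 0.04660·111.0)/1.547 = 3.645 µg/L.
Outfall 2: combined Q = 1.798 m³/s; C = (1.547·3.645 + 0.2510·26.30)/1.798 = 6.808 µg/L.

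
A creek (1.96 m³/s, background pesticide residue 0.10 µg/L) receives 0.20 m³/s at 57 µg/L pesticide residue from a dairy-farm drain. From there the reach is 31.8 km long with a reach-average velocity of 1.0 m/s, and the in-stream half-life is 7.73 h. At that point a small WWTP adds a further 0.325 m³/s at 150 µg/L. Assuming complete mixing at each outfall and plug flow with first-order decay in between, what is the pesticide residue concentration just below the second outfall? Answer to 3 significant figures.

Mixed concentration C = ΣQC/ΣQ = (1.960·0.1000 + 0.2000·57.00) / 2.160 = 11.60/2.160 = 5.369 µg/L; combined flow 2.160 m³/s.
Travel time t = 31.8·1000 / 1.0 = 31800 s = 8.833 h.
Half-life 7.73 h → k = ln 2 / 7.73 = 0.08967 h⁻¹ = 2.152 d⁻¹.
First-order decay: C = 5.369·exp(−k·t) = 5.369·0.4529 = 2.431 µg/L.
Second outfall: C = (2.160·2.431 + 0.3250·150.0)/2.485 = 21.73 µg/L.

21.7 µg/L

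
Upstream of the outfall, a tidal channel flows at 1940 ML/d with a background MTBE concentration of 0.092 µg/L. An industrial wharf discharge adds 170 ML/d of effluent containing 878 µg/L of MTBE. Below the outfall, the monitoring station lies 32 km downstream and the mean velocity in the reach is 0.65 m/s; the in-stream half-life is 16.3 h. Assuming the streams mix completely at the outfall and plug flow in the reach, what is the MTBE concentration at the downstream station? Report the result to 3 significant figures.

Mixed concentration C = ΣQC/ΣQ = (1940·0.09200 + 170.0·878.0) / 2110 = 149400/2110 = 70.82 µg/L.
Travel time t = 32·1000 / 0.65 = 49230 s = 13.68 h.
Half-life 16.3 h → k = ln 2 / 16.3 = 0.04252 h⁻¹ = 1.021 d⁻¹.
Applying C = C₀e^(−kt): 70.82 × 0.5590 = 39.59 µg/L.

39.6 µg/L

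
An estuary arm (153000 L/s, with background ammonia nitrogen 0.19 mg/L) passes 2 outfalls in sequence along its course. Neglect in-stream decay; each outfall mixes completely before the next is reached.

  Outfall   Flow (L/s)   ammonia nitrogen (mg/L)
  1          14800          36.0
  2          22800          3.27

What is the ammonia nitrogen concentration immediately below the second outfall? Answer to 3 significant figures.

3.34 mg/L

Outfall 1: combined Q = 167800 L/s; C = (153000·0.1900 + 14800·36.00)/167800 = 3.348 mg/L.
Outfall 2: combined Q = 190600 L/s; C = (167800·3.348 + 22800·3.270)/190600 = 3.339 mg/L.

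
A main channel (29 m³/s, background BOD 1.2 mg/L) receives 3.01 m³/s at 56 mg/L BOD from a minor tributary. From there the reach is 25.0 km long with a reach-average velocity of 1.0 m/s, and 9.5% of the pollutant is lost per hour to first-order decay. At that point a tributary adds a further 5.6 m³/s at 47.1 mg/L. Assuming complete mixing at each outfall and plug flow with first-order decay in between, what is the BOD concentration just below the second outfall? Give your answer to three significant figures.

Mixed concentration C = ΣQC/ΣQ = (29.00·1.200 + 3.010·56.00) / 32.01 = 203.4/32.01 = 6.353 mg/L; combined flow 32.01 m³/s.
Travel time t = 25.0·1000 / 1.0 = 25000 s = 6.944 h.
9.5%/h lost → k = −ln(1 − 0.095) = 0.09982 h⁻¹.
Decay over the reach: 6.353·exp(−kt) = 6.353·0.5000 = 3.176 mg/L.
At the second outfall, C = (32.01·3.176 + 5.600·47.10) / (32.01 + 5.600) = 9.716 mg/L.

9.72 mg/L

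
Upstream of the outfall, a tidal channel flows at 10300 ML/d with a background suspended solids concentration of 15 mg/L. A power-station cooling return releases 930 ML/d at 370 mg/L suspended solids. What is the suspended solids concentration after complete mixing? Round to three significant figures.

44.4 mg/L

Mass balance: C = (10300·15.00 + 930.0·370.0) / 11230 = 498600/11230 = 44.40 mg/L.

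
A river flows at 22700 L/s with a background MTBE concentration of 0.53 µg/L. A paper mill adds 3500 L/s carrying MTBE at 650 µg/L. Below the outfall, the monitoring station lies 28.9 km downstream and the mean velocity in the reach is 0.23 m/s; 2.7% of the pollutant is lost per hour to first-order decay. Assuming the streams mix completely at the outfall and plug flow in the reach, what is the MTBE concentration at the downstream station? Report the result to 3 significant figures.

Mass balance: C = (22700·0.5300 + 3500·650.0) / 26200 = 2287000/26200 = 87.29 µg/L.
Travel time t = 28.9·1000 / 0.23 = 125700 s = 34.90 h.
2.7%/h lost → k = −ln(1 − 0.027) = 0.02737 h⁻¹.
Decay over the reach: 87.29·exp(−kt) = 87.29·0.3847 = 33.58 µg/L.

33.6 µg/L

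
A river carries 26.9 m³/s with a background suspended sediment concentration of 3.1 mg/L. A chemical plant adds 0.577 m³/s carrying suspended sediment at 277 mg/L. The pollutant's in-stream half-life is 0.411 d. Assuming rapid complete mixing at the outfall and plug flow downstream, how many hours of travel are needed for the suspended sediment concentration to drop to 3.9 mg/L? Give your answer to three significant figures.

Mass balance: C = (26.90·3.100 + 0.5770·277.0) / 27.48 = 243.2/27.48 = 8.852 mg/L.
Half-life 0.411 d → k = ln 2 / 0.411 = 1.686 d⁻¹.
8.852·exp(−k·t) = 3.9 → t = ln(8.852/3.9)/k = 41990 s = 11.66 h.

11.7 h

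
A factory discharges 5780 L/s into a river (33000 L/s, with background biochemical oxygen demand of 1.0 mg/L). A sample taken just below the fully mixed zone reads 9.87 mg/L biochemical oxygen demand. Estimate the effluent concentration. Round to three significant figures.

60.5 mg/L

Mass balance: 33000·1.000 + 5780·Cₑ = 38780·9.870
→ Cₑ = (38780·9.870 − 33000·1.000) / 5780 = 60.51 mg/L.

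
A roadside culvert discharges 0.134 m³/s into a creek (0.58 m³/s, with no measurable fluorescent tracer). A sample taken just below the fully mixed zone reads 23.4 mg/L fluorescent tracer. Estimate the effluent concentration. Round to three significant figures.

125 mg/L

Mass balance: 0.5800·0 + 0.1340·Cₑ = 0.7140·23.40
→ Cₑ = (0.7140·23.40 − 0.5800·0) / 0.1340 = 124.7 mg/L.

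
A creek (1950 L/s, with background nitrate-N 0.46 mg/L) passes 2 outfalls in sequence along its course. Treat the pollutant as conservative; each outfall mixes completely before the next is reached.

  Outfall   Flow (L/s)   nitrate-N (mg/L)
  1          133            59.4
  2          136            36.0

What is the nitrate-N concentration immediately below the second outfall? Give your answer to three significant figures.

6.17 mg/L

After outfall 1: Q = 1950 + 133.0 = 2083 L/s; C = (1950·0.4600 + 133.0·59.40)/2083 = 4.223 mg/L.
After outfall 2: Q = 2083 + 136.0 = 2219 L/s; C = (2083·4.223 + 136.0·36.00)/2219 = 6.171 mg/L.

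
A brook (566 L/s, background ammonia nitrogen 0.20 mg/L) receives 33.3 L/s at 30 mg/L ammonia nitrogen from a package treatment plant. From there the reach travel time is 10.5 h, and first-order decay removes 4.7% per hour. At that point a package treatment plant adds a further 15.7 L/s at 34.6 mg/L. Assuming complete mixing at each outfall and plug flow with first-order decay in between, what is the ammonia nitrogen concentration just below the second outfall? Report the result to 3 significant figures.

1.97 mg/L

Conservation of mass: C = (566.0·0.2000 + 33.30·30.00) / 599.3 = 1112/599.3 = 1.856 mg/L; combined flow 599.3 L/s.
4.7%/h lost → k = −ln(1 − 0.047) = 0.04814 h⁻¹.
First-order decay: C = 1.856·exp(−k·t) = 1.856·0.6032 = 1.119 mg/L.
Second outfall: C = (599.3·1.119 + 15.70·34.60)/615.0 = 1.974 mg/L.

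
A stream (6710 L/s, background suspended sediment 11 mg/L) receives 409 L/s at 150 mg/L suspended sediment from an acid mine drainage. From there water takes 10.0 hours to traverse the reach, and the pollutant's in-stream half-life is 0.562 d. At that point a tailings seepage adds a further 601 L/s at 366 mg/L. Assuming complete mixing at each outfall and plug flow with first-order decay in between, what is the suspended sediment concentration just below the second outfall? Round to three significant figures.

After mixing, C = (6710·11.00 + 409.0·150.0) / 7119 = 135200/7119 = 18.99 mg/L; combined flow 7119 L/s.
Half-life 0.562 d → k = ln 2 / 0.562 = 1.233 d⁻¹.
After decay, C = 18.99 × e^(−kt) = 18.99 × 0.5982 = 11.36 mg/L.
At the second outfall, C = (7119·11.36 + 601.0·366.0) / (7119 + 601.0) = 38.97 mg/L.

39.0 mg/L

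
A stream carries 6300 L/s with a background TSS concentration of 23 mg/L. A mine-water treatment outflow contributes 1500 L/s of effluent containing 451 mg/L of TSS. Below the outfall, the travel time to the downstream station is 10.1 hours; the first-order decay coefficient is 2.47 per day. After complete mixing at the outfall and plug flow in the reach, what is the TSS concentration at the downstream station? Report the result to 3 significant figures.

37.2 mg/L

After mixing, C = (6300·23.00 + 1500·451.0) / 7800 = 821400/7800 = 105.3 mg/L.
After decay, C = 105.3 × e^(−kt) = 105.3 × 0.3536 = 37.24 mg/L.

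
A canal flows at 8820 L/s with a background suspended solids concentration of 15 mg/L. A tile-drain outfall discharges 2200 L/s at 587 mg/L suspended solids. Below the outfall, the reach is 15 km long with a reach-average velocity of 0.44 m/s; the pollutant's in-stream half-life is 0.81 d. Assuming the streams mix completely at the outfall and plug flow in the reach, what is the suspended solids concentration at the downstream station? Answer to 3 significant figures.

92.2 mg/L

Mixed concentration C = ΣQC/ΣQ = (8820·15.00 + 2200·587.0) / 11020 = 1424000/11020 = 129.2 mg/L.
Travel time t = 15·1000 / 0.44 = 34090 s = 9.470 h.
Half-life 0.81 d → k = ln 2 / 0.81 = 0.8557 d⁻¹.
First-order decay: C = 129.2·exp(−k·t) = 129.2·0.7134 = 92.17 mg/L.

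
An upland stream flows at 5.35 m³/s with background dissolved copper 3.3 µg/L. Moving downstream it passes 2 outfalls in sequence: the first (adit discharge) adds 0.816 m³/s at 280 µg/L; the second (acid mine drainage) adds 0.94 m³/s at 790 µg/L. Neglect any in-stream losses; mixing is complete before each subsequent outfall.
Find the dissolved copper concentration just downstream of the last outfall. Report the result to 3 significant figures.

Below outfall 1: Q → 6.166 m³/s, C = (5.350·3.300 + 0.8160·280.0)/6.166 = 39.92 µg/L.
Below outfall 2: Q → 7.106 m³/s, C = (6.166·39.92 + 0.9400·790.0)/7.106 = 139.1 µg/L.

139 µg/L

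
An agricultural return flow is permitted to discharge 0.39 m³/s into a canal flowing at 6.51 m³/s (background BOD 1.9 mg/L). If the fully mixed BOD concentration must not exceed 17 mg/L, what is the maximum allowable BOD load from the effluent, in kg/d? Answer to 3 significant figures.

Mass balance at the limit: 6.510·1.900 + 0.3900·Cₑ = 6.900·17 → Cₑ = 269.1 mg/L.
Load = 0.3900 m³/s × 269.1 g/m³ × 86 400 s/d = 9066 kg/d.

9070 kg/d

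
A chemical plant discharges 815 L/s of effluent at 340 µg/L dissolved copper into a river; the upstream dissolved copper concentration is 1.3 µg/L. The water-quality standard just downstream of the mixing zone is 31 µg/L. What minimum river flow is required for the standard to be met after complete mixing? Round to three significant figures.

Set C_mix = 31: (Q·1.300 + 815.0·340.0) / (Q + 815.0) = 31
→ Q = 815.0·(340.0 − 31)/(31 − 1.300) = 8479 L/s.

8480 L/s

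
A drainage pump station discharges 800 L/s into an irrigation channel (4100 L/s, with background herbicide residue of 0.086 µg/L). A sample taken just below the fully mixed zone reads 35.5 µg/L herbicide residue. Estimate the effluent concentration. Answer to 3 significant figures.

217 µg/L

Mass balance: 4100·0.08600 + 800.0·Cₑ = 4900·35.50
→ Cₑ = (4900·35.50 − 4100·0.08600) / 800.0 = 217.0 µg/L.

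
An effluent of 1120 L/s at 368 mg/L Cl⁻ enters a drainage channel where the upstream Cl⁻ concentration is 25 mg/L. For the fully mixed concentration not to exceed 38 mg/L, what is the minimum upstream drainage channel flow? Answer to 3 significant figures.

28400 L/s

Set C_mix = 38: (Q·25.00 + 1120·368.0) / (Q + 1120) = 38
→ Q = 1120·(368.0 − 38)/(38 − 25.00) = 28430 L/s.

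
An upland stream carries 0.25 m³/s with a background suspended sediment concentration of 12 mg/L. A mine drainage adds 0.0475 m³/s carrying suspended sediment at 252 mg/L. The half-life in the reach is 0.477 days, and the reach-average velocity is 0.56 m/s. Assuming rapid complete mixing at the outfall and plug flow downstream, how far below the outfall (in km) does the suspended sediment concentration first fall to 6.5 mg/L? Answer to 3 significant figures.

Mixed concentration C = ΣQC/ΣQ = (0.2500·12.00 + 0.04750·252.0) / 0.2975 = 14.97/0.2975 = 50.32 mg/L.
Half-life 0.477 d → k = ln 2 / 0.477 = 1.453 d⁻¹.
Set 50.32·exp(−k·t) = 6.5 → t = ln(50.32/6.5)/k = 121700 s = 33.80 h.
Distance = v·t = 0.56·121700 = 68140 m = 68.14 km.

68.1 km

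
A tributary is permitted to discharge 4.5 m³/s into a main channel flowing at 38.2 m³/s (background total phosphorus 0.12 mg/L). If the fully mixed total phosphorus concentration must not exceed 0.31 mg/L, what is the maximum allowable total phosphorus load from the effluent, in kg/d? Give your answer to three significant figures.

Mass balance at the limit: 38.20·0.1200 + 4.500·Cₑ = 42.70·0.31 → Cₑ = 1.923 mg/L.
Load = 4.500 m³/s × 1.923 g/m³ × 86 400 s/d = 747.6 kg/d.

748 kg/d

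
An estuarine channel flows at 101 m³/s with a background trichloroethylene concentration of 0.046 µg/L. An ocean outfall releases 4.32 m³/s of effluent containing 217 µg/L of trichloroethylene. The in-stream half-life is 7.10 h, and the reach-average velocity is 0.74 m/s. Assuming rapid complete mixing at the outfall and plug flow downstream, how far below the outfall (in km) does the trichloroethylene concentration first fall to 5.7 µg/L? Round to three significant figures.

Flow-weighted average: C = (101.0·0.04600 + 4.320·217.0) / 105.3 = 942.1/105.3 = 8.945 µg/L.
Half-life 7.10 h → k = ln 2 / 7.10 = 0.09763 h⁻¹ = 2.343 d⁻¹.
Set 8.945·exp(−k·t) = 5.7 → t = ln(8.945/5.7)/k = 16620 s = 4.616 h.
Distance = v·t = 0.74·16620 = 12300 m = 12.30 km.

12.3 km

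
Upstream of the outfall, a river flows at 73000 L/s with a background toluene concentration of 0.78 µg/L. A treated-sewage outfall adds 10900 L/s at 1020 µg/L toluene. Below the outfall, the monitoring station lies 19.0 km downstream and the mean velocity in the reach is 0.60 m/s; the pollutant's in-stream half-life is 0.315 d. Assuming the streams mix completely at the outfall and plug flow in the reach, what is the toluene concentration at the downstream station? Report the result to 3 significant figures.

Mixed concentration C = ΣQC/ΣQ = (73000·0.7800 + 10900·1020) / 83900 = 11170000/83900 = 133.2 µg/L.
Travel time t = 19.0·1000 / 0.60 = 31670 s = 8.796 h.
Half-life 0.315 d → k = ln 2 / 0.315 = 2.200 d⁻¹.
Applying C = C₀e^(−kt): 133.2 × 0.4464 = 59.46 µg/L.

59.5 µg/L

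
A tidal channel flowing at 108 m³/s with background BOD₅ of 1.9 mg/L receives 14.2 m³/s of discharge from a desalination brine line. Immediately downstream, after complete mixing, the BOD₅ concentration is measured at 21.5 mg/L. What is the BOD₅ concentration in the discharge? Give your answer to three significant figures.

Mass balance: 108.0·1.900 + 14.20·Cₑ = 122.2·21.50
→ Cₑ = (122.2·21.50 − 108.0·1.900) / 14.20 = 170.6 mg/L.

171 mg/L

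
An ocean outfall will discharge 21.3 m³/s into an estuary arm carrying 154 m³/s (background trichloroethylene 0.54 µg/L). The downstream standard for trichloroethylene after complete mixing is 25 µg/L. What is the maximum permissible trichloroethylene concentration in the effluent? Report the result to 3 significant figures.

At the limit, (Qr·Cr + Qe·Cₑ)/(Qr + Qe) = 25:
Cₑ = (175.3·25 − 154.0·0.5400) / 21.30 = 201.8 µg/L.

202 µg/L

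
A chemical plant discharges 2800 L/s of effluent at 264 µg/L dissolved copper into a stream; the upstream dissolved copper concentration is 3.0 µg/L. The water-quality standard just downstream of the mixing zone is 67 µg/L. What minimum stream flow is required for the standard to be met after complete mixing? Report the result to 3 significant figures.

8620 L/s

Set C_mix = 67: (Q·3.000 + 2800·264.0) / (Q + 2800) = 67
→ Q = 2800·(264.0 − 67)/(67 − 3.000) = 8619 L/s.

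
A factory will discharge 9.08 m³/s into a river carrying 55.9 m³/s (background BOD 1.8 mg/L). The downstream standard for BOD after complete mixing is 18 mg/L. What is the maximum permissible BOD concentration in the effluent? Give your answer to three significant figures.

118 mg/L

At the limit, (Qr·Cr + Qe·Cₑ)/(Qr + Qe) = 18:
Cₑ = (64.98·18 − 55.90·1.800) / 9.080 = 117.7 mg/L.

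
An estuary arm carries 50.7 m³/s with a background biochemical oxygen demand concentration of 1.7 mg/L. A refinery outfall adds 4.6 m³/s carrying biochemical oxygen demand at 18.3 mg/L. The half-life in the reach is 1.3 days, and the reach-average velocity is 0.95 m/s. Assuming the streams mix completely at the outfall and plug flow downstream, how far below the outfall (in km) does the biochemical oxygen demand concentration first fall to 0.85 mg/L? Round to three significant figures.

Mixed concentration C = ΣQC/ΣQ = (50.70·1.700 + 4.600·18.30) / 55.30 = 170.4/55.30 = 3.081 mg/L.
Half-life 1.3 d → k = ln 2 / 1.3 = 0.5332 d⁻¹.
Set 3.081·exp(−k·t) = 0.85 → t = ln(3.081/0.85)/k = 208700 s = 57.96 h.
Distance = v·t = 0.95·208700 = 198200 m = 198.2 km.

198 km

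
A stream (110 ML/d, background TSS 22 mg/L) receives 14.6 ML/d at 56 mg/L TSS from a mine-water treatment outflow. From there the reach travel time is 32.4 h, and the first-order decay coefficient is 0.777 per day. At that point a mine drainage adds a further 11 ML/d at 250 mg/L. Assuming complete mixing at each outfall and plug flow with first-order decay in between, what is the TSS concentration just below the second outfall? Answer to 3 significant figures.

After mixing, C = (110.0·22.00 + 14.60·56.00) / 124.6 = 3238/124.6 = 25.98 mg/L; combined flow 124.6 ML/d.
First-order decay: C = 25.98·exp(−k·t) = 25.98·0.3503 = 9.102 mg/L.
Second outfall: C = (124.6·9.102 + 11.00·250.0)/135.6 = 28.64 mg/L.

28.6 mg/L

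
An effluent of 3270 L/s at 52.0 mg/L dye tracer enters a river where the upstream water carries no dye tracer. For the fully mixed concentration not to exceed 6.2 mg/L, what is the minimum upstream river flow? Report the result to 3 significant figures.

Set C_mix = 6.2: (Q·0 + 3270·52.00) / (Q + 3270) = 6.2
→ Q = 3270·(52.00 − 6.2)/(6.2 − 0) = 24160 L/s.

24200 L/s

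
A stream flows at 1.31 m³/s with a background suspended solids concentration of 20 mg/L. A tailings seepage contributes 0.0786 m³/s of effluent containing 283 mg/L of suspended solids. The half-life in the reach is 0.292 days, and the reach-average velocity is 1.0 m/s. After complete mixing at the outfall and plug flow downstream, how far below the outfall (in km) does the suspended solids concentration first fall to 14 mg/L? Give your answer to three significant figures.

33.2 km

Conservation of mass: C = (1.310·20.00 + 0.07860·283.0) / 1.389 = 48.44/1.389 = 34.89 mg/L.
Half-life 0.292 d → k = ln 2 / 0.292 = 2.374 d⁻¹.
Set 34.89·exp(−k·t) = 14 → t = ln(34.89/14)/k = 33230 s = 9.231 h.
Distance = v·t = 1.0·33230 = 33230 m = 33.23 km.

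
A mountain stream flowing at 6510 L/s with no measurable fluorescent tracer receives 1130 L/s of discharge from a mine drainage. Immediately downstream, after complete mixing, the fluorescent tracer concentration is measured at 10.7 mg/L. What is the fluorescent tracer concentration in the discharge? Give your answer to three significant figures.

Mass balance: 6510·0 + 1130·Cₑ = 7640·10.70
→ Cₑ = (7640·10.70 − 6510·0) / 1130 = 72.34 mg/L.

72.3 mg/L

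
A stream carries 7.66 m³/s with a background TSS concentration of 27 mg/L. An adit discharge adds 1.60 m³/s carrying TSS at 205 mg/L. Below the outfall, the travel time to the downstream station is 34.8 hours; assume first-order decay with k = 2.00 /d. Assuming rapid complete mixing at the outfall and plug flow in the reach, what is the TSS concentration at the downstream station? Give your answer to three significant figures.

3.18 mg/L

Mixed concentration C = ΣQC/ΣQ = (7.660·27.00 + 1.600·205.0) / 9.260 = 534.8/9.260 = 57.76 mg/L.
First-order decay: C = 57.76·exp(−k·t) = 57.76·0.05502 = 3.178 mg/L.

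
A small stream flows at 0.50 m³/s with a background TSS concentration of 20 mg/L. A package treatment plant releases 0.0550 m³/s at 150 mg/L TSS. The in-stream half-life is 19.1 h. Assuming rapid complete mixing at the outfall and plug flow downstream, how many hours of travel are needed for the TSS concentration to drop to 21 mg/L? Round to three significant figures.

Flow-weighted average: C = (0.5000·20.00 + 0.05500·150.0) / 0.5550 = 18.25/0.5550 = 32.88 mg/L.
Half-life 19.1 h → k = ln 2 / 19.1 = 0.03629 h⁻¹ = 0.8710 d⁻¹.
32.88·exp(−k·t) = 21 → t = ln(32.88/21)/k = 44480 s = 12.36 h.

12.4 h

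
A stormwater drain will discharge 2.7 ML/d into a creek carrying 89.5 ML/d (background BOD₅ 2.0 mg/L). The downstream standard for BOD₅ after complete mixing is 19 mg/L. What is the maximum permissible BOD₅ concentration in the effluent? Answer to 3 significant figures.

583 mg/L

At the limit, (Qr·Cr + Qe·Cₑ)/(Qr + Qe) = 19:
Cₑ = (92.20·19 − 89.50·2.000) / 2.700 = 582.5 mg/L.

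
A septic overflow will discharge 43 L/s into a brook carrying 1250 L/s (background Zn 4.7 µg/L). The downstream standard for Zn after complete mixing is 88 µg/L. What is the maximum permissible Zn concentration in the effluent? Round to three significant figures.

2510 µg/L

At the limit, (Qr·Cr + Qe·Cₑ)/(Qr + Qe) = 88:
Cₑ = (1293·88 − 1250·4.700) / 43.00 = 2510 µg/L.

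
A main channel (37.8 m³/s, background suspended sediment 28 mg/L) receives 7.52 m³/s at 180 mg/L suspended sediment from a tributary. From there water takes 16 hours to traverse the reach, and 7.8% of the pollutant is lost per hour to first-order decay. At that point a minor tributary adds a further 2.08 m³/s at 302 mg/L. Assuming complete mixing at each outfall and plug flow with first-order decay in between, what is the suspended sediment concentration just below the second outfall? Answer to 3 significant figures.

27.1 mg/L

Flow-weighted average: C = (37.80·28.00 + 7.520·180.0) / 45.32 = 2412/45.32 = 53.22 mg/L; combined flow 45.32 m³/s.
7.8%/h lost → k = −ln(1 − 0.078) = 0.08121 h⁻¹.
Applying C = C₀e^(−kt): 53.22 × 0.2727 = 14.51 mg/L.
Second outfall: C = (45.32·14.51 + 2.080·302.0)/47.40 = 27.13 mg/L.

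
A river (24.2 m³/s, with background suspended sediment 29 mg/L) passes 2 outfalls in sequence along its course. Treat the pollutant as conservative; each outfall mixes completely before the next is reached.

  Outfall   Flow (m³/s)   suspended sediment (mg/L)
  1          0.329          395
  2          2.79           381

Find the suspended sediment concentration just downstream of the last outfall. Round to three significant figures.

Below outfall 1: Q → 24.53 m³/s, C = (24.20·29.00 + 0.3290·395.0)/24.53 = 33.91 mg/L.
Below outfall 2: Q → 27.32 m³/s, C = (24.53·33.91 + 2.790·381.0)/27.32 = 69.36 mg/L.

69.4 mg/L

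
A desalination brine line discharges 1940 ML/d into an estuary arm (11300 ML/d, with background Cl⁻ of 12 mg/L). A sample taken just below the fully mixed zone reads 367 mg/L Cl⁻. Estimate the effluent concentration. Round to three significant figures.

2430 mg/L

Mass balance: 11300·12.00 + 1940·Cₑ = 13240·367.0
→ Cₑ = (13240·367.0 − 11300·12.00) / 1940 = 2435 mg/L.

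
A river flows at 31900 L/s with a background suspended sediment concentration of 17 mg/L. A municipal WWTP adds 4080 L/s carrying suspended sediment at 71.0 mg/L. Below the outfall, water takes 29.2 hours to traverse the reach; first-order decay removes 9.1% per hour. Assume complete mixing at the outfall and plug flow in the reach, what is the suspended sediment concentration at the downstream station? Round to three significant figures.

Conservation of mass: C = (31900·17.00 + 4080·71.00) / 35980 = 832000/35980 = 23.12 mg/L.
9.1%/h lost → k = −ln(1 − 0.091) = 0.09541 h⁻¹.
Decay over the reach: 23.12·exp(−kt) = 23.12·0.06167 = 1.426 mg/L.

1.43 mg/L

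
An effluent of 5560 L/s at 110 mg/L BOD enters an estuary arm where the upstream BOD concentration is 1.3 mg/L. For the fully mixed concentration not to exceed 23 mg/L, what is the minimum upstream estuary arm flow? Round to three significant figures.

22300 L/s

Set C_mix = 23: (Q·1.300 + 5560·110.0) / (Q + 5560) = 23
→ Q = 5560·(110.0 − 23)/(23 − 1.300) = 22290 L/s.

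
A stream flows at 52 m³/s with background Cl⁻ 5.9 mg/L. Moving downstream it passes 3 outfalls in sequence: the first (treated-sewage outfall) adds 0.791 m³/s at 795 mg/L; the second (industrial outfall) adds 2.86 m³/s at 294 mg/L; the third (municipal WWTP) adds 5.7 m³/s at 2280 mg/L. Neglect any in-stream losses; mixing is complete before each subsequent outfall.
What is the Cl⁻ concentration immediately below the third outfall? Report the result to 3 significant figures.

241 mg/L

Outfall 1: combined Q = 52.79 m³/s; C = (52.00·5.900 + 0.7910·795.0)/52.79 = 17.72 mg/L.
Outfall 2: combined Q = 55.65 m³/s; C = (52.79·17.72 + 2.860·294.0)/55.65 = 31.92 mg/L.
Outfall 3: combined Q = 61.35 m³/s; C = (55.65·31.92 + 5.700·2280)/61.35 = 240.8 mg/L.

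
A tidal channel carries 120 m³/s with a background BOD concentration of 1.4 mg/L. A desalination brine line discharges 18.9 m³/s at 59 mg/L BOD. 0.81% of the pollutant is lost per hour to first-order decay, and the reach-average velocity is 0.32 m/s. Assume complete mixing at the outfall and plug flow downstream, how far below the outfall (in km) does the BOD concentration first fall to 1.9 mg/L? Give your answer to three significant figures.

224 km

Conservation of mass: C = (120.0·1.400 + 18.90·59.00) / 138.9 = 1283/138.9 = 9.238 mg/L.
0.81%/h lost → k = −ln(1 − 0.0081) = 0.008133 h⁻¹.
Set 9.238·exp(−k·t) = 1.9 → t = ln(9.238/1.9)/k = 700000 s = 194.4 h.
Distance = v·t = 0.32·700000 = 224000 m = 224.0 km.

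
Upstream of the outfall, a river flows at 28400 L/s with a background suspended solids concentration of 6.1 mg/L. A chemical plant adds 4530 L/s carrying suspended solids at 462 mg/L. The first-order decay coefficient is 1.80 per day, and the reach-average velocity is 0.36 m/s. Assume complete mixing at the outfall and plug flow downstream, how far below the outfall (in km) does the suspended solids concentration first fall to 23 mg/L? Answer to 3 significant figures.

Mass balance: C = (28400·6.100 + 4530·462.0) / 32930 = 2266000/32930 = 68.82 mg/L.
Set 68.82·exp(−k·t) = 23 → t = ln(68.82/23)/k = 52600 s = 14.61 h.
Distance = v·t = 0.36·52600 = 18940 m = 18.94 km.

18.9 km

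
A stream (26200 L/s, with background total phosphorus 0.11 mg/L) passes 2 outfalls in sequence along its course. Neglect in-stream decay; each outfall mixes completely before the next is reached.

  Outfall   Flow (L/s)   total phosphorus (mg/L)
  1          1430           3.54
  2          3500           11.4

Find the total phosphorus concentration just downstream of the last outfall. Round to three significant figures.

Below outfall 1: Q → 27630 L/s, C = (26200·0.1100 + 1430·3.540)/27630 = 0.2875 mg/L.
Below outfall 2: Q → 31130 L/s, C = (27630·0.2875 + 3500·11.40)/31130 = 1.537 mg/L.

1.54 mg/L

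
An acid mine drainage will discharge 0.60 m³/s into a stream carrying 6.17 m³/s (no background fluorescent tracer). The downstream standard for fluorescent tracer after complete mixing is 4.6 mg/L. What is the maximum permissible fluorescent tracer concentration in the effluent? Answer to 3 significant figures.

51.9 mg/L

At the limit, (Qr·Cr + Qe·Cₑ)/(Qr + Qe) = 4.6:
Cₑ = (6.770·4.6 − 6.170·0) / 0.6000 = 51.90 mg/L.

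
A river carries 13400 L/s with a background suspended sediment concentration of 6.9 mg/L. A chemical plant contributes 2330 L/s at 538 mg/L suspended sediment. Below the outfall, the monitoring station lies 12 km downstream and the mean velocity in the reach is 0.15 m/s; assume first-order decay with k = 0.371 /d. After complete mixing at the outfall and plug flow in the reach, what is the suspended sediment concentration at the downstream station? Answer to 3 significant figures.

60.7 mg/L

Conservation of mass: C = (13400·6.900 + 2330·538.0) / 15730 = 1346000/15730 = 85.57 mg/L.
Travel time t = 12·1000 / 0.15 = 80000 s = 22.22 h.
Applying C = C₀e^(−kt): 85.57 × 0.7093 = 60.69 mg/L.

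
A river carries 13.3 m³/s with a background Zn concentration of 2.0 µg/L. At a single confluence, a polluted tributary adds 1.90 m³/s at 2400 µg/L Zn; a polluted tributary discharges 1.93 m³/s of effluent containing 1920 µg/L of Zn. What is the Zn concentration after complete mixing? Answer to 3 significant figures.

Flow-weighted average: C = (13.30·2.000 + 1.900·2400 + 1.930·1920) / 17.13 = 8292/17.13 = 484.1 µg/L.

484 µg/L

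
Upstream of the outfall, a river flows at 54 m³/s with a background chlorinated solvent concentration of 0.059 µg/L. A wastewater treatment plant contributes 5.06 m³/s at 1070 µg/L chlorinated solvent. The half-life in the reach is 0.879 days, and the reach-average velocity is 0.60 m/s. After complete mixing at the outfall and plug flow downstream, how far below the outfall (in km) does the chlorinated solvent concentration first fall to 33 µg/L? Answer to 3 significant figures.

Mixed concentration C = ΣQC/ΣQ = (54.00·0.05900 + 5.060·1070) / 59.06 = 5417/59.06 = 91.73 µg/L.
Half-life 0.879 d → k = ln 2 / 0.879 = 0.7886 d⁻¹.
Set 91.73·exp(−k·t) = 33 → t = ln(91.73/33)/k = 112000 s = 31.11 h.
Distance = v·t = 0.60·112000 = 67210 m = 67.21 km.

67.2 km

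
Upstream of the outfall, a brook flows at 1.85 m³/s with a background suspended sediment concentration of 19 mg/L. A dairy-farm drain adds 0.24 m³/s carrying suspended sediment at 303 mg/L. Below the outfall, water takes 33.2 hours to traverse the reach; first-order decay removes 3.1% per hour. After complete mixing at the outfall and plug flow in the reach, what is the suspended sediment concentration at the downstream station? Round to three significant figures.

Mixed concentration C = ΣQC/ΣQ = (1.850·19.00 + 0.2400·303.0) / 2.090 = 107.9/2.090 = 51.61 mg/L.
3.1%/h lost → k = −ln(1 − 0.031) = 0.03149 h⁻¹.
Applying C = C₀e^(−kt): 51.61 × 0.3515 = 18.14 mg/L.

18.1 mg/L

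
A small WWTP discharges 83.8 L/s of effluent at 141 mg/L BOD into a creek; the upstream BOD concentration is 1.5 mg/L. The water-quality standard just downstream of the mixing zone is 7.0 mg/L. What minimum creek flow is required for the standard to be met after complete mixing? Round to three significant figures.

2040 L/s

Set C_mix = 7.0: (Q·1.500 + 83.80·141.0) / (Q + 83.80) = 7.0
→ Q = 83.80·(141.0 − 7.0)/(7.0 − 1.500) = 2042 L/s.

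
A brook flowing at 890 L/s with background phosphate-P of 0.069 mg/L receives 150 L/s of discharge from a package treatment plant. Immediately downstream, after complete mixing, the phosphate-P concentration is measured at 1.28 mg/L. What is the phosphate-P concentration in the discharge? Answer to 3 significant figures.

Mass balance: 890.0·0.06900 + 150.0·Cₑ = 1040·1.280
→ Cₑ = (1040·1.280 − 890.0·0.06900) / 150.0 = 8.465 mg/L.

8.47 mg/L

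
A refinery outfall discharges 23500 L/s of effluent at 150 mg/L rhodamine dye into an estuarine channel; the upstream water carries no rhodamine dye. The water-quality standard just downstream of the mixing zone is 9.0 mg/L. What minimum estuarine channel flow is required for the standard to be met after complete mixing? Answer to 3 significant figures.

Set C_mix = 9.0: (Q·0 + 23500·150.0) / (Q + 23500) = 9.0
→ Q = 23500·(150.0 − 9.0)/(9.0 − 0) = 368200 L/s.

368000 L/s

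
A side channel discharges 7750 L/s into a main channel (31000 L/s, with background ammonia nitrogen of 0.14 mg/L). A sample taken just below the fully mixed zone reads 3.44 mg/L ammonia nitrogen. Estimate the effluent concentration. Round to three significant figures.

Mass balance: 31000·0.1400 + 7750·Cₑ = 38750·3.440
→ Cₑ = (38750·3.440 − 31000·0.1400) / 7750 = 16.64 mg/L.

16.6 mg/L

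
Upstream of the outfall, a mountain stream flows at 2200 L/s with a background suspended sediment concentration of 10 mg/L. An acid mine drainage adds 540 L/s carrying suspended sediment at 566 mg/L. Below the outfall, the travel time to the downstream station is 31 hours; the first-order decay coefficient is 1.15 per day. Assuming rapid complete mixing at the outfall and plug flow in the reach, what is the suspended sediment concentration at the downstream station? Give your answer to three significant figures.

Flow-weighted average: C = (2200·10.00 + 540.0·566.0) / 2740 = 327600/2740 = 119.6 mg/L.
After decay, C = 119.6 × e^(−kt) = 119.6 × 0.2264 = 27.07 mg/L.

27.1 mg/L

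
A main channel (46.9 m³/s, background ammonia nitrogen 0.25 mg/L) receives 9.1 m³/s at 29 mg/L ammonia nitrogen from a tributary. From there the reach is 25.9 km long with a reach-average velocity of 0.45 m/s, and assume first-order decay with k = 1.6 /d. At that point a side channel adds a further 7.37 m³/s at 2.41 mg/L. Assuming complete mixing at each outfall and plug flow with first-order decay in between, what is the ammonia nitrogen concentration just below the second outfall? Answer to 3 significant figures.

Mass balance: C = (46.90·0.2500 + 9.100·29.00) / 56.00 = 275.6/56.00 = 4.922 mg/L; combined flow 56.00 m³/s.
Travel time t = 25.9·1000 / 0.45 = 57560 s = 15.99 h.
Decay over the reach: 4.922·exp(−kt) = 4.922·0.3444 = 1.695 mg/L.
Second outfall: C = (56.00·1.695 + 7.370·2.410)/63.37 = 1.778 mg/L.

1.78 mg/L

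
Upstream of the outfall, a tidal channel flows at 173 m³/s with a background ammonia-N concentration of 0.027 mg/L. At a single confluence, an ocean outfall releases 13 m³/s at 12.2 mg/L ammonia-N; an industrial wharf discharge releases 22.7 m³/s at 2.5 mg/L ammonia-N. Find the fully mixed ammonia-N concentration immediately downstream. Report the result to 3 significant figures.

Conservation of mass: C = (173.0·0.02700 + 13.00·12.20 + 22.70·2.500) / 208.7 = 220.0/208.7 = 1.054 mg/L.

1.05 mg/L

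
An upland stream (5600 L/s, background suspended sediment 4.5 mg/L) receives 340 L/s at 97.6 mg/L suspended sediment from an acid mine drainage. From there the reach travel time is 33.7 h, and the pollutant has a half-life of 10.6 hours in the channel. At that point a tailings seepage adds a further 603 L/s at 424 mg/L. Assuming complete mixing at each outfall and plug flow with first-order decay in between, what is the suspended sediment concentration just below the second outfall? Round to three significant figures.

Conservation of mass: C = (5600·4.500 + 340.0·97.60) / 5940 = 58380/5940 = 9.829 mg/L; combined flow 5940 L/s.
Half-life 10.6 h → k = ln 2 / 10.6 = 0.06539 h⁻¹ = 1.569 d⁻¹.
After decay, C = 9.829 × e^(−kt) = 9.829 × 0.1104 = 1.085 mg/L.
Second outfall: C = (5940·1.085 + 603.0·424.0)/6543 = 40.06 mg/L.

40.1 mg/L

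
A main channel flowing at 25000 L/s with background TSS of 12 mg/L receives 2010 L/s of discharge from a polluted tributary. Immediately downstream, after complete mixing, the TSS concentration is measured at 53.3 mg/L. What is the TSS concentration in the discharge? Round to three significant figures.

567 mg/L

Mass balance: 25000·12.00 + 2010·Cₑ = 27010·53.30
→ Cₑ = (27010·53.30 − 25000·12.00) / 2010 = 567.0 mg/L.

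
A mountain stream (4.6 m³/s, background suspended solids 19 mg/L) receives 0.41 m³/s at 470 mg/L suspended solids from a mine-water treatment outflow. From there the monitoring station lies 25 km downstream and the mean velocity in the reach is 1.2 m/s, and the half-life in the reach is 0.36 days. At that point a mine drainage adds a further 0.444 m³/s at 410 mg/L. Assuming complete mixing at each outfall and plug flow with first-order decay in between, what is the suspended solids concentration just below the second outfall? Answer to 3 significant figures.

Flow-weighted average: C = (4.600·19.00 + 0.4100·470.0) / 5.010 = 280.1/5.010 = 55.91 mg/L; combined flow 5.010 m³/s.
Travel time t = 25·1000 / 1.2 = 20830 s = 5.787 h.
Half-life 0.36 d → k = ln 2 / 0.36 = 1.925 d⁻¹.
Decay over the reach: 55.91·exp(−kt) = 55.91·0.6286 = 35.14 mg/L.
At the second outfall, C = (5.010·35.14 + 0.4440·410.0) / (5.010 + 0.4440) = 65.66 mg/L.

65.7 mg/L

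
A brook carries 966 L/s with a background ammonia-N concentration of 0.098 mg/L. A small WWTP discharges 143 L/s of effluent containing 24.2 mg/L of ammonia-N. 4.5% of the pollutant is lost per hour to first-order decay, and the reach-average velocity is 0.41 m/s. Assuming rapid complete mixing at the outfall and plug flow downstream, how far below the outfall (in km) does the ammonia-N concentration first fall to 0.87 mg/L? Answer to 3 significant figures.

Mass balance: C = (966.0·0.09800 + 143.0·24.20) / 1109 = 3555/1109 = 3.206 mg/L.
4.5%/h lost → k = −ln(1 − 0.045) = 0.04604 h⁻¹.
Set 3.206·exp(−k·t) = 0.87 → t = ln(3.206/0.87)/k = 102000 s = 28.33 h.
Distance = v·t = 0.41·102000 = 41810 m = 41.81 km.

41.8 km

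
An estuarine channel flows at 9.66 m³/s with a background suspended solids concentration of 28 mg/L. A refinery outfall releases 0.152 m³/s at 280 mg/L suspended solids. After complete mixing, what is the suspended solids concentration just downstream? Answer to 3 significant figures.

Mass balance: C = (9.660·28.00 + 0.1520·280.0) / 9.812 = 313.0/9.812 = 31.90 mg/L.

31.9 mg/L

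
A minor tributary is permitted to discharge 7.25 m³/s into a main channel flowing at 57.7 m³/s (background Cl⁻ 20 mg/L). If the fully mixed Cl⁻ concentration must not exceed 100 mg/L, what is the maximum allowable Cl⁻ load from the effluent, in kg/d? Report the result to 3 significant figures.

461000 kg/d

Mass balance at the limit: 57.70·20.00 + 7.250·Cₑ = 64.95·100 → Cₑ = 736.7 mg/L.
Load = 7.250 m³/s × 736.7 g/m³ × 86 400 s/d = 461500 kg/d.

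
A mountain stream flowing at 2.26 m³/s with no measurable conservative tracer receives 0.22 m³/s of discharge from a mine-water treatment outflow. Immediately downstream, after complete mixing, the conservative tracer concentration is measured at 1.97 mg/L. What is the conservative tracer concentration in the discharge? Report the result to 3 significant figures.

Mass balance: 2.260·0 + 0.2200·Cₑ = 2.480·1.970
→ Cₑ = (2.480·1.970 − 2.260·0) / 0.2200 = 22.21 mg/L.

22.2 mg/L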